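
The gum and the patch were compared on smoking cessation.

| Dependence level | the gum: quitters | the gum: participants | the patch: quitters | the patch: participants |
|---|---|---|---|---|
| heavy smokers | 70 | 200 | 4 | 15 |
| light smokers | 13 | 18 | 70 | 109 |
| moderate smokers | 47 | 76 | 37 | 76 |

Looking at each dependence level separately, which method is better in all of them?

the gum

Heavy smokers: the gum 70/200 = 35.0%, the patch 4/15 = 26.7% → the gum
Light smokers: the gum 13/18 = 72.2%, the patch 70/109 = 64.2% → the gum
Moderate smokers: the gum 47/76 = 61.8%, the patch 37/76 = 48.7% → the gum
The gum has the higher rate in all 3 groups.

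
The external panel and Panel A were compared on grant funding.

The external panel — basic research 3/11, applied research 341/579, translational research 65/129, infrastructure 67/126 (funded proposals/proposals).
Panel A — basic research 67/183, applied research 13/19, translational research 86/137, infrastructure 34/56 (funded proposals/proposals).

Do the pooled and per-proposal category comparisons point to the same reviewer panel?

No

Basic research: the external panel 3/11 = 27.3%, Panel A 67/183 = 36.6% → Panel A
Applied research: the external panel 341/579 = 58.9%, Panel A 13/19 = 68.4% → Panel A
Translational research: the external panel 65/129 = 50.4%, Panel A 86/137 = 62.8% → Panel A
Infrastructure: the external panel 67/126 = 53.2%, Panel A 34/56 = 60.7% → Panel A
Overall: the external panel 476/845 = 56.3%, Panel A 200/395 = 50.6% → the external panel
Panel A wins each proposal group but the external panel wins overall — the comparison reverses. Panel A's proposals skew toward basic research, which has a lower base rate.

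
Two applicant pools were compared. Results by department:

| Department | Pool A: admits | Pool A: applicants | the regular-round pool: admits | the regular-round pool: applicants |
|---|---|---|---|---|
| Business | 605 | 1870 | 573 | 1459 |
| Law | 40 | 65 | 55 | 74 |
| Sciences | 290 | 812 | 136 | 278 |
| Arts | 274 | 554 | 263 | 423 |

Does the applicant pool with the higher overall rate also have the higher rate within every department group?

Yes

Business: Pool A 605/1870 = 32.4%, the regular-round pool 573/1459 = 39.3% → the regular-round pool
Law: Pool A 40/65 = 61.5%, the regular-round pool 55/74 = 74.3% → the regular-round pool
Sciences: Pool A 290/812 = 35.7%, the regular-round pool 136/278 = 48.9% → the regular-round pool
Arts: Pool A 274/554 = 49.5%, the regular-round pool 263/423 = 62.2% → the regular-round pool
Overall: Pool A 1209/3301 = 36.6%, the regular-round pool 1027/2234 = 46.0% → the regular-round pool
The regular-round pool wins overall and in every department group — no reversal.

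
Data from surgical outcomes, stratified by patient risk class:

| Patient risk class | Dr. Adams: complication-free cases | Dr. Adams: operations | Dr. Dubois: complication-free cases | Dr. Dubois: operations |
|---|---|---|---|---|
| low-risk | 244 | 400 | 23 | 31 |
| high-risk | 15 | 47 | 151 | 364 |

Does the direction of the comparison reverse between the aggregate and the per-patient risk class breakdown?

Yes

Low-risk: Dr. Adams 244/400 = 61.0%, Dr. Dubois 23/31 = 74.2% → Dr. Dubois
High-risk: Dr. Adams 15/47 = 31.9%, Dr. Dubois 151/364 = 41.5% → Dr. Dubois
Overall: Dr. Adams 259/447 = 57.9%, Dr. Dubois 174/395 = 44.1% → Dr. Adams
Dr. Dubois wins each patient risk group but Dr. Adams wins overall — the comparison reverses. Dr. Dubois's operations skew toward high-risk, which has a lower base rate.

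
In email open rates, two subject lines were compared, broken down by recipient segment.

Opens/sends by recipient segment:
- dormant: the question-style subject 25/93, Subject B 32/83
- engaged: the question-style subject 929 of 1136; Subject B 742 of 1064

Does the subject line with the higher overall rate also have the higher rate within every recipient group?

No

Dormant: the question-style subject 25/93 = 26.9%, Subject B 32/83 = 38.6% → Subject B
Engaged: the question-style subject 929/1136 = 81.8%, Subject B 742/1064 = 69.7% → the question-style subject
Overall: the question-style subject 954/1229 = 77.6%, Subject B 774/1147 = 67.5% → the question-style subject
Neither sweeps: the question-style subject wins 1 of 2 groups, Subject B wins 1. The question-style subject wins overall but not every group — no Simpson reversal.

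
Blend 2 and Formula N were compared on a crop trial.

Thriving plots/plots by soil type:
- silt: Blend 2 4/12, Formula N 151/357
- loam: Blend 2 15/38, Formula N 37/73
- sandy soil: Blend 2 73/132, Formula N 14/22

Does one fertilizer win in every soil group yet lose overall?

Silt: Blend 2 4/12 = 33.3%, Formula N 151/357 = 42.3% → Formula N
Loam: Blend 2 15/38 = 39.5%, Formula N 37/73 = 50.7% → Formula N
Sandy soil: Blend 2 73/132 = 55.3%, Formula N 14/22 = 63.6% → Formula N
Overall: Blend 2 92/182 = 50.5%, Formula N 202/452 = 44.7% → Blend 2
Formula N wins each soil group but Blend 2 wins overall — the comparison reverses. Formula N's plots skew toward silt, which has a lower base rate.

Yes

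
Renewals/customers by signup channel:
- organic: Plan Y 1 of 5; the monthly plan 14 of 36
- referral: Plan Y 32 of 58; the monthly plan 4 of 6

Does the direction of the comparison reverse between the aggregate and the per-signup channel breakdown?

Yes

Organic: Plan Y 1/5 = 20.0%, the monthly plan 14/36 = 38.9% → the monthly plan
Referral: Plan Y 32/58 = 55.2%, the monthly plan 4/6 = 66.7% → the monthly plan
Overall: Plan Y 33/63 = 52.4%, the monthly plan 18/42 = 42.9% → Plan Y
The monthly plan wins each signup group but Plan Y wins overall — the comparison reverses. The monthly plan's customers skew toward organic, which has a lower base rate.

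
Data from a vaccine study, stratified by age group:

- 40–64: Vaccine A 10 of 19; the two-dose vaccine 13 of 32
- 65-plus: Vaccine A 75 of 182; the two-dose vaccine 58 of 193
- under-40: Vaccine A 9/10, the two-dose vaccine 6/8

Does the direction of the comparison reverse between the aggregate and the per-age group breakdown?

40–64: Vaccine A 10/19 = 52.6%, the two-dose vaccine 13/32 = 40.6% → Vaccine A
65-plus: Vaccine A 75/182 = 41.2%, the two-dose vaccine 58/193 = 30.1% → Vaccine A
Under-40: Vaccine A 9/10 = 90.0%, the two-dose vaccine 6/8 = 75.0% → Vaccine A
Overall: Vaccine A 94/211 = 44.5%, the two-dose vaccine 77/233 = 33.0% → Vaccine A
Vaccine A wins overall and in every age group — no reversal.

No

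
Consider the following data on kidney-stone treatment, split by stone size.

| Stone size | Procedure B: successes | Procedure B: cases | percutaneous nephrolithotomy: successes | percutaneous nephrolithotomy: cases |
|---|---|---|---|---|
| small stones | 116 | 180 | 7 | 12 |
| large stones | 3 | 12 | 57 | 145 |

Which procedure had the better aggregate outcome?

Small stones: Procedure B 116/180 = 64.4%, percutaneous nephrolithotomy 7/12 = 58.3% → Procedure B
Large stones: Procedure B 3/12 = 25.0%, percutaneous nephrolithotomy 57/145 = 39.3% → percutaneous nephrolithotomy
Overall: Procedure B 119/192 = 62.0%, percutaneous nephrolithotomy 64/157 = 40.8% → Procedure B
(Neither sweeps every stone group, but Procedure B has the higher pooled rate.)

Procedure B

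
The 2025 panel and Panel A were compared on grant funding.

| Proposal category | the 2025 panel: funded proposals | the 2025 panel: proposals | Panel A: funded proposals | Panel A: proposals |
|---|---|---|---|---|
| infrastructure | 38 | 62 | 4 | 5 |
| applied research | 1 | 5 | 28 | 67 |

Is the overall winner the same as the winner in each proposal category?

No

Infrastructure: the 2025 panel 38/62 = 61.3%, Panel A 4/5 = 80.0% → Panel A
Applied research: the 2025 panel 1/5 = 20.0%, Panel A 28/67 = 41.8% → Panel A
Overall: the 2025 panel 39/67 = 58.2%, Panel A 32/72 = 44.4% → the 2025 panel
Panel A wins each proposal group but the 2025 panel wins overall — the comparison reverses. Panel A's proposals skew toward applied research, which has a lower base rate.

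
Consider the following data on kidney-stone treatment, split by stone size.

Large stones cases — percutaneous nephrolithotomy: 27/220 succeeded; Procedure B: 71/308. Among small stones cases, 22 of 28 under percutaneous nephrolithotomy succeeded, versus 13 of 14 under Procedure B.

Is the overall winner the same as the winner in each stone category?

Yes

Large stones: percutaneous nephrolithotomy 27/220 = 12.3%, Procedure B 71/308 = 23.1% → Procedure B
Small stones: percutaneous nephrolithotomy 22/28 = 78.6%, Procedure B 13/14 = 92.9% → Procedure B
Overall: percutaneous nephrolithotomy 49/248 = 19.8%, Procedure B 84/322 = 26.1% → Procedure B
Procedure B wins overall and in every stone group — no reversal.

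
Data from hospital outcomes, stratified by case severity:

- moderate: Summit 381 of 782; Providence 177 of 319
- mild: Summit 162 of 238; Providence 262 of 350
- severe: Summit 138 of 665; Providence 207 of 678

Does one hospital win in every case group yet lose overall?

Moderate: Summit 381/782 = 48.7%, Providence 177/319 = 55.5% → Providence
Mild: Summit 162/238 = 68.1%, Providence 262/350 = 74.9% → Providence
Severe: Summit 138/665 = 20.8%, Providence 207/678 = 30.5% → Providence
Overall: Summit 681/1685 = 40.4%, Providence 646/1347 = 48.0% → Providence
Providence wins overall and in every case group — no reversal.

No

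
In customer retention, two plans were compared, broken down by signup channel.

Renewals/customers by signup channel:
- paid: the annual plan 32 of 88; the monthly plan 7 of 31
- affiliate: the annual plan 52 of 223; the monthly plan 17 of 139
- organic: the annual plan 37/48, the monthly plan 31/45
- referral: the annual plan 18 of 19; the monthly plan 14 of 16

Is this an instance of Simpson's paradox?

No

Paid: the annual plan 32/88 = 36.4%, the monthly plan 7/31 = 22.6% → the annual plan
Affiliate: the annual plan 52/223 = 23.3%, the monthly plan 17/139 = 12.2% → the annual plan
Organic: the annual plan 37/48 = 77.1%, the monthly plan 31/45 = 68.9% → the annual plan
Referral: the annual plan 18/19 = 94.7%, the monthly plan 14/16 = 87.5% → the annual plan
Overall: the annual plan 139/378 = 36.8%, the monthly plan 69/231 = 29.9% → the annual plan
The annual plan wins overall and in every signup group — no reversal.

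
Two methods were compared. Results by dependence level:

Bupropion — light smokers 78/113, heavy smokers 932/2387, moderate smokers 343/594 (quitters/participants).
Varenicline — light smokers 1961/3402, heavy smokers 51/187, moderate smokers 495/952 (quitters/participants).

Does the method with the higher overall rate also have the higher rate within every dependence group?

No

Light smokers: bupropion 78/113 = 69.0%, varenicline 1961/3402 = 57.6% → bupropion
Heavy smokers: bupropion 932/2387 = 39.0%, varenicline 51/187 = 27.3% → bupropion
Moderate smokers: bupropion 343/594 = 57.7%, varenicline 495/952 = 52.0% → bupropion
Overall: bupropion 1353/3094 = 43.7%, varenicline 2507/4541 = 55.2% → varenicline
Bupropion wins each dependence group but varenicline wins overall — the comparison reverses. Bupropion's participants skew toward heavy smokers, which has a lower base rate.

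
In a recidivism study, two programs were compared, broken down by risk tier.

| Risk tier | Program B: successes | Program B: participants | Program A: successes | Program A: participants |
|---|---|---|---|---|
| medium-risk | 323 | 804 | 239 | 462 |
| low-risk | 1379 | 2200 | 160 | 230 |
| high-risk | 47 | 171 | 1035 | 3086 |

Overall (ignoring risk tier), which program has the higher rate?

Medium-risk: Program B 323/804 = 40.2%, Program A 239/462 = 51.7% → Program A
Low-risk: Program B 1379/2200 = 62.7%, Program A 160/230 = 69.6% → Program A
High-risk: Program B 47/171 = 27.5%, Program A 1035/3086 = 33.5% → Program A
Overall: Program B 1749/3175 = 55.1%, Program A 1434/3778 = 38.0% → Program B
(Program A wins every risk group but Program B wins overall — Program A's participants skew toward the low-rate high-risk group.)

Program B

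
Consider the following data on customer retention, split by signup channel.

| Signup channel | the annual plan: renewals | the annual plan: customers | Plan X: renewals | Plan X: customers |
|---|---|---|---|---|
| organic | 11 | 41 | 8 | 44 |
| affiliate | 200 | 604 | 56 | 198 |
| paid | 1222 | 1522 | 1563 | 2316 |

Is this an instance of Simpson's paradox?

No

Organic: the annual plan 11/41 = 26.8%, Plan X 8/44 = 18.2% → the annual plan
Affiliate: the annual plan 200/604 = 33.1%, Plan X 56/198 = 28.3% → the annual plan
Paid: the annual plan 1222/1522 = 80.3%, Plan X 1563/2316 = 67.5% → the annual plan
Overall: the annual plan 1433/2167 = 66.1%, Plan X 1627/2558 = 63.6% → the annual plan
The annual plan wins overall and in every signup group — no reversal.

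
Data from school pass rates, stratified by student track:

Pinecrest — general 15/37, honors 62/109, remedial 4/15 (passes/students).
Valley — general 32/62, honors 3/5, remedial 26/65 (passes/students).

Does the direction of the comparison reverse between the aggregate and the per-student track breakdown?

Yes

General: Pinecrest 15/37 = 40.5%, Valley 32/62 = 51.6% → Valley
Honors: Pinecrest 62/109 = 56.9%, Valley 3/5 = 60.0% → Valley
Remedial: Pinecrest 4/15 = 26.7%, Valley 26/65 = 40.0% → Valley
Overall: Pinecrest 81/161 = 50.3%, Valley 61/132 = 46.2% → Pinecrest
Valley wins each student group but Pinecrest wins overall — the comparison reverses. Valley's students skew toward remedial, which has a lower base rate.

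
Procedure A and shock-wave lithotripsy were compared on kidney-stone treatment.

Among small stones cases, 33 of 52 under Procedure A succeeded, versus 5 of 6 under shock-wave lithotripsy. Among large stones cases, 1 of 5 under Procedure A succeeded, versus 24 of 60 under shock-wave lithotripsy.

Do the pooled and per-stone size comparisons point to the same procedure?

Small stones: Procedure A 33/52 = 63.5%, shock-wave lithotripsy 5/6 = 83.3% → shock-wave lithotripsy
Large stones: Procedure A 1/5 = 20.0%, shock-wave lithotripsy 24/60 = 40.0% → shock-wave lithotripsy
Overall: Procedure A 34/57 = 59.6%, shock-wave lithotripsy 29/66 = 43.9% → Procedure A
Shock-wave lithotripsy wins each stone group but Procedure A wins overall — the comparison reverses. Shock-wave lithotripsy's cases skew toward large stones, which has a lower base rate.

No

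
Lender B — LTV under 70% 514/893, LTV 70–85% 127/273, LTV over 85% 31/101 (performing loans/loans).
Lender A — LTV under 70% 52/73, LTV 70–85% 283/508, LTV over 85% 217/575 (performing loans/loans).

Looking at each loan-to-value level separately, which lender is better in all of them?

Lender A

LTV under 70%: Lender B 514/893 = 57.6%, Lender A 52/73 = 71.2% → Lender A
LTV 70–85%: Lender B 127/273 = 46.5%, Lender A 283/508 = 55.7% → Lender A
LTV over 85%: Lender B 31/101 = 30.7%, Lender A 217/575 = 37.7% → Lender A
Lender A has the higher rate in all 3 groups.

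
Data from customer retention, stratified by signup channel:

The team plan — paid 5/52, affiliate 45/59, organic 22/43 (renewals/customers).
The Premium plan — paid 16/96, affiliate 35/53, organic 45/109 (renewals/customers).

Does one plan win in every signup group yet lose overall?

No

Paid: the team plan 5/52 = 9.6%, the Premium plan 16/96 = 16.7% → the Premium plan
Affiliate: the team plan 45/59 = 76.3%, the Premium plan 35/53 = 66.0% → the team plan
Organic: the team plan 22/43 = 51.2%, the Premium plan 45/109 = 41.3% → the team plan
Overall: the team plan 72/154 = 46.8%, the Premium plan 96/258 = 37.2% → the team plan
Neither sweeps: the team plan wins 2 of 3 groups, the Premium plan wins 1. The team plan wins overall but not every group — no Simpson reversal.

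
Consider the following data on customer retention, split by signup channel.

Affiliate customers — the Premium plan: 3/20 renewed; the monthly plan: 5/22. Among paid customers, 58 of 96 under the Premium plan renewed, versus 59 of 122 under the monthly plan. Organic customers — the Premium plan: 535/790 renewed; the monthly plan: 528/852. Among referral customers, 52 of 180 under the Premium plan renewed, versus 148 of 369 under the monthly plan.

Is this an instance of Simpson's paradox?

No

Affiliate: the Premium plan 3/20 = 15.0%, the monthly plan 5/22 = 22.7% → the monthly plan
Paid: the Premium plan 58/96 = 60.4%, the monthly plan 59/122 = 48.4% → the Premium plan
Organic: the Premium plan 535/790 = 67.7%, the monthly plan 528/852 = 62.0% → the Premium plan
Referral: the Premium plan 52/180 = 28.9%, the monthly plan 148/369 = 40.1% → the monthly plan
Overall: the Premium plan 648/1086 = 59.7%, the monthly plan 740/1365 = 54.2% → the Premium plan
Neither sweeps: the Premium plan wins 2 of 4 groups, the monthly plan wins 2. The Premium plan wins overall but not every group — no Simpson reversal.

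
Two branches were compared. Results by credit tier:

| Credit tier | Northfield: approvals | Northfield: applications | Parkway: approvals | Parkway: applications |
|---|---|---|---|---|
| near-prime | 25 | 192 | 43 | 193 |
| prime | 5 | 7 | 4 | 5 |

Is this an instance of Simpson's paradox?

Near-prime: Northfield 25/192 = 13.0%, Parkway 43/193 = 22.3% → Parkway
Prime: Northfield 5/7 = 71.4%, Parkway 4/5 = 80.0% → Parkway
Overall: Northfield 30/199 = 15.1%, Parkway 47/198 = 23.7% → Parkway
Parkway wins overall and in every credit group — no reversal.

No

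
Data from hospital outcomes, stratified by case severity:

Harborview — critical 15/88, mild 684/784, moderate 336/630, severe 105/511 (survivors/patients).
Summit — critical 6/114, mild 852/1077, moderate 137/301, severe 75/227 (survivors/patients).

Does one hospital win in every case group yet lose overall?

Critical: Harborview 15/88 = 17.0%, Summit 6/114 = 5.3% → Harborview
Mild: Harborview 684/784 = 87.2%, Summit 852/1077 = 79.1% → Harborview
Moderate: Harborview 336/630 = 53.3%, Summit 137/301 = 45.5% → Harborview
Severe: Harborview 105/511 = 20.5%, Summit 75/227 = 33.0% → Summit
Overall: Harborview 1140/2013 = 56.6%, Summit 1070/1719 = 62.2% → Summit
Neither sweeps: Harborview wins 3 of 4 groups, Summit wins 1. Summit wins overall but not every group — no Simpson reversal.

No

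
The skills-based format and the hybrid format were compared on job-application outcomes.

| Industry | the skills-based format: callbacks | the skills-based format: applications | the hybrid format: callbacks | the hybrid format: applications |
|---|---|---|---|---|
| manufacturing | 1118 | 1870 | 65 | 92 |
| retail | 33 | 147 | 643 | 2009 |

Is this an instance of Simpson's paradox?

Manufacturing: the skills-based format 1118/1870 = 59.8%, the hybrid format 65/92 = 70.7% → the hybrid format
Retail: the skills-based format 33/147 = 22.4%, the hybrid format 643/2009 = 32.0% → the hybrid format
Overall: the skills-based format 1151/2017 = 57.1%, the hybrid format 708/2101 = 33.7% → the skills-based format
The hybrid format wins each industry group but the skills-based format wins overall — the comparison reverses. The hybrid format's applications skew toward retail, which has a lower base rate.

Yes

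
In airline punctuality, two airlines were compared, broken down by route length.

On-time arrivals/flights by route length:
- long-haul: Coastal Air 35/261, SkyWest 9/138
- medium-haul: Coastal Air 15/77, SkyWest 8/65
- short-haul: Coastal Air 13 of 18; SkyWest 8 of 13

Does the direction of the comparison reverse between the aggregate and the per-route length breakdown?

Long-haul: Coastal Air 35/261 = 13.4%, SkyWest 9/138 = 6.5% → Coastal Air
Medium-haul: Coastal Air 15/77 = 19.5%, SkyWest 8/65 = 12.3% → Coastal Air
Short-haul: Coastal Air 13/18 = 72.2%, SkyWest 8/13 = 61.5% → Coastal Air
Overall: Coastal Air 63/356 = 17.7%, SkyWest 25/216 = 11.6% → Coastal Air
Coastal Air wins overall and in every route group — no reversal.

No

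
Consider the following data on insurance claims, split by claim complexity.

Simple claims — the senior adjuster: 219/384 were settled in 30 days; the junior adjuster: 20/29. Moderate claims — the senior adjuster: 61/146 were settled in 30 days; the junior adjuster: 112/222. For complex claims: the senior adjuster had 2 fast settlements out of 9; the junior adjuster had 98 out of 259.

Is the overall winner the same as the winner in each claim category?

No

Simple: the senior adjuster 219/384 = 57.0%, the junior adjuster 20/29 = 69.0% → the junior adjuster
Moderate: the senior adjuster 61/146 = 41.8%, the junior adjuster 112/222 = 50.5% → the junior adjuster
Complex: the senior adjuster 2/9 = 22.2%, the junior adjuster 98/259 = 37.8% → the junior adjuster
Overall: the senior adjuster 282/539 = 52.3%, the junior adjuster 230/510 = 45.1% → the senior adjuster
The junior adjuster wins each claim group but the senior adjuster wins overall — the comparison reverses. The junior adjuster's claims skew toward complex, which has a lower base rate.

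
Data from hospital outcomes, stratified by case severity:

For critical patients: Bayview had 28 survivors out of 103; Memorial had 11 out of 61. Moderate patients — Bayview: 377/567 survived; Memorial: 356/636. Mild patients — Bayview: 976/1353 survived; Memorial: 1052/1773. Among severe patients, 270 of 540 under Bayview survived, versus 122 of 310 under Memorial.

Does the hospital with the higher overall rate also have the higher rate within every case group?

Critical: Bayview 28/103 = 27.2%, Memorial 11/61 = 18.0% → Bayview
Moderate: Bayview 377/567 = 66.5%, Memorial 356/636 = 56.0% → Bayview
Mild: Bayview 976/1353 = 72.1%, Memorial 1052/1773 = 59.3% → Bayview
Severe: Bayview 270/540 = 50.0%, Memorial 122/310 = 39.4% → Bayview
Overall: Bayview 1651/2563 = 64.4%, Memorial 1541/2780 = 55.4% → Bayview
Bayview wins overall and in every case group — no reversal.

Yes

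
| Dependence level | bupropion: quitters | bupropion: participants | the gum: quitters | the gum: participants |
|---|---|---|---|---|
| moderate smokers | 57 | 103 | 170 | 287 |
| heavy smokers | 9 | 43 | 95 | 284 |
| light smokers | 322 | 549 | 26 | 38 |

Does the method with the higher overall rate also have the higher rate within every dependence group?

No

Moderate smokers: bupropion 57/103 = 55.3%, the gum 170/287 = 59.2% → the gum
Heavy smokers: bupropion 9/43 = 20.9%, the gum 95/284 = 33.5% → the gum
Light smokers: bupropion 322/549 = 58.7%, the gum 26/38 = 68.4% → the gum
Overall: bupropion 388/695 = 55.8%, the gum 291/609 = 47.8% → bupropion
The gum wins each dependence group but bupropion wins overall — the comparison reverses. The gum's participants skew toward heavy smokers, which has a lower base rate.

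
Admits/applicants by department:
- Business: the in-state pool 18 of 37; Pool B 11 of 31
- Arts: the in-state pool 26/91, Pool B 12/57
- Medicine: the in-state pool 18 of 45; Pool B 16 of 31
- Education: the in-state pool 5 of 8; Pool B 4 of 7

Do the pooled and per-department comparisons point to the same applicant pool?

No

Business: the in-state pool 18/37 = 48.6%, Pool B 11/31 = 35.5% → the in-state pool
Arts: the in-state pool 26/91 = 28.6%, Pool B 12/57 = 21.1% → the in-state pool
Medicine: the in-state pool 18/45 = 40.0%, Pool B 16/31 = 51.6% → Pool B
Education: the in-state pool 5/8 = 62.5%, Pool B 4/7 = 57.1% → the in-state pool
Overall: the in-state pool 67/181 = 37.0%, Pool B 43/126 = 34.1% → the in-state pool
Neither sweeps: the in-state pool wins 3 of 4 groups, Pool B wins 1. The in-state pool wins overall but not every group — no Simpson reversal.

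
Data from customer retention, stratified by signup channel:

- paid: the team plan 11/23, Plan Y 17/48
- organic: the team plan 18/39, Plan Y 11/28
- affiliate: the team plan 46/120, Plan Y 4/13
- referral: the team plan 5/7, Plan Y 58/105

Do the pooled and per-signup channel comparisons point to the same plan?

Paid: the team plan 11/23 = 47.8%, Plan Y 17/48 = 35.4% → the team plan
Organic: the team plan 18/39 = 46.2%, Plan Y 11/28 = 39.3% → the team plan
Affiliate: the team plan 46/120 = 38.3%, Plan Y 4/13 = 30.8% → the team plan
Referral: the team plan 5/7 = 71.4%, Plan Y 58/105 = 55.2% → the team plan
Overall: the team plan 80/189 = 42.3%, Plan Y 90/194 = 46.4% → Plan Y
The team plan wins each signup group but Plan Y wins overall — the comparison reverses. The team plan's customers skew toward affiliate, which has a lower base rate.

No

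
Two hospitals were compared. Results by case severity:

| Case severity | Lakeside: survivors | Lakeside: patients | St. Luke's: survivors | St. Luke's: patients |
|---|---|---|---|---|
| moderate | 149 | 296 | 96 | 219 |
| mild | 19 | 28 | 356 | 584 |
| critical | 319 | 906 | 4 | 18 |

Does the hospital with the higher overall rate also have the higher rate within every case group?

Moderate: Lakeside 149/296 = 50.3%, St. Luke's 96/219 = 43.8% → Lakeside
Mild: Lakeside 19/28 = 67.9%, St. Luke's 356/584 = 61.0% → Lakeside
Critical: Lakeside 319/906 = 35.2%, St. Luke's 4/18 = 22.2% → Lakeside
Overall: Lakeside 487/1230 = 39.6%, St. Luke's 456/821 = 55.5% → St. Luke's
Lakeside wins each case group but St. Luke's wins overall — the comparison reverses. Lakeside's patients skew toward critical, which has a lower base rate.

No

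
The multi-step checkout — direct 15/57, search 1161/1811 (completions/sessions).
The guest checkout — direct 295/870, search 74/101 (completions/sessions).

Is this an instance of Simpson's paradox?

Direct: the multi-step checkout 15/57 = 26.3%, the guest checkout 295/870 = 33.9% → the guest checkout
Search: the multi-step checkout 1161/1811 = 64.1%, the guest checkout 74/101 = 73.3% → the guest checkout
Overall: the multi-step checkout 1176/1868 = 63.0%, the guest checkout 369/971 = 38.0% → the multi-step checkout
The guest checkout wins each traffic group but the multi-step checkout wins overall — the comparison reverses. The guest checkout's sessions skew toward direct, which has a lower base rate.

Yes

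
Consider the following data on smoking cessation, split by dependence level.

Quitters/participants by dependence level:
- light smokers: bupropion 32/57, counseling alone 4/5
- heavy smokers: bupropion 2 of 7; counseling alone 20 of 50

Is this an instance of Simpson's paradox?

Light smokers: bupropion 32/57 = 56.1%, counseling alone 4/5 = 80.0% → counseling alone
Heavy smokers: bupropion 2/7 = 28.6%, counseling alone 20/50 = 40.0% → counseling alone
Overall: bupropion 34/64 = 53.1%, counseling alone 24/55 = 43.6% → bupropion
Counseling alone wins each dependence group but bupropion wins overall — the comparison reverses. Counseling alone's participants skew toward heavy smokers, which has a lower base rate.

Yes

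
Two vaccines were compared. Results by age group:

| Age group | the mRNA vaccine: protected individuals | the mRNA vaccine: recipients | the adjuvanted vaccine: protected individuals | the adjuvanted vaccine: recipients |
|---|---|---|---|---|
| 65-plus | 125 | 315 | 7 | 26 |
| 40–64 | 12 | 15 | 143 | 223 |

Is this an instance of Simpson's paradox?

65-plus: the mRNA vaccine 125/315 = 39.7%, the adjuvanted vaccine 7/26 = 26.9% → the mRNA vaccine
40–64: the mRNA vaccine 12/15 = 80.0%, the adjuvanted vaccine 143/223 = 64.1% → the mRNA vaccine
Overall: the mRNA vaccine 137/330 = 41.5%, the adjuvanted vaccine 150/249 = 60.2% → the adjuvanted vaccine
The mRNA vaccine wins each age group but the adjuvanted vaccine wins overall — the comparison reverses. The mRNA vaccine's recipients skew toward 65-plus, which has a lower base rate.

Yes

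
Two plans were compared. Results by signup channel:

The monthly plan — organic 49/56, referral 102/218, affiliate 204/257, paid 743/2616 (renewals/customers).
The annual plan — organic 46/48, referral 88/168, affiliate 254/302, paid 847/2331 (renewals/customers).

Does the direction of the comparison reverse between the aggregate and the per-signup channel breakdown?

Organic: the monthly plan 49/56 = 87.5%, the annual plan 46/48 = 95.8% → the annual plan
Referral: the monthly plan 102/218 = 46.8%, the annual plan 88/168 = 52.4% → the annual plan
Affiliate: the monthly plan 204/257 = 79.4%, the annual plan 254/302 = 84.1% → the annual plan
Paid: the monthly plan 743/2616 = 28.4%, the annual plan 847/2331 = 36.3% → the annual plan
Overall: the monthly plan 1098/3147 = 34.9%, the annual plan 1235/2849 = 43.3% → the annual plan
The annual plan wins overall and in every signup group — no reversal.

No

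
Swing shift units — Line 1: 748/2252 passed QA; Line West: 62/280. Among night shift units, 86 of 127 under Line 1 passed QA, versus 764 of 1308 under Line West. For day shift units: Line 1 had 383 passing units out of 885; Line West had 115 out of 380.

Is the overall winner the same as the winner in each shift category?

Swing shift: Line 1 748/2252 = 33.2%, Line West 62/280 = 22.1% → Line 1
Night shift: Line 1 86/127 = 67.7%, Line West 764/1308 = 58.4% → Line 1
Day shift: Line 1 383/885 = 43.3%, Line West 115/380 = 30.3% → Line 1
Overall: Line 1 1217/3264 = 37.3%, Line West 941/1968 = 47.8% → Line West
Line 1 wins each shift group but Line West wins overall — the comparison reverses. Line 1's units skew toward swing shift, which has a lower base rate.

No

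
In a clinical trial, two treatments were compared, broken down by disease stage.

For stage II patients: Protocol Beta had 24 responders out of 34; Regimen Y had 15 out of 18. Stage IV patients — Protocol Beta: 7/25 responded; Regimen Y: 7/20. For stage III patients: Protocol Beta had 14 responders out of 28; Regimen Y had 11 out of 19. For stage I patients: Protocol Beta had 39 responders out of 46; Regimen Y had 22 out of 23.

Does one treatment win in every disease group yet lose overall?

No

Stage II: Protocol Beta 24/34 = 70.6%, Regimen Y 15/18 = 83.3% → Regimen Y
Stage IV: Protocol Beta 7/25 = 28.0%, Regimen Y 7/20 = 35.0% → Regimen Y
Stage III: Protocol Beta 14/28 = 50.0%, Regimen Y 11/19 = 57.9% → Regimen Y
Stage I: Protocol Beta 39/46 = 84.8%, Regimen Y 22/23 = 95.7% → Regimen Y
Overall: Protocol Beta 84/133 = 63.2%, Regimen Y 55/80 = 68.8% → Regimen Y
Regimen Y wins overall and in every disease group — no reversal.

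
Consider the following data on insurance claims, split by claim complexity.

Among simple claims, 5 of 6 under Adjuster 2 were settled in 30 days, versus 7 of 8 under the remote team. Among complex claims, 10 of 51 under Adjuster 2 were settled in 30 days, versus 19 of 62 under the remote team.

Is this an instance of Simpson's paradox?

Simple: Adjuster 2 5/6 = 83.3%, the remote team 7/8 = 87.5% → the remote team
Complex: Adjuster 2 10/51 = 19.6%, the remote team 19/62 = 30.6% → the remote team
Overall: Adjuster 2 15/57 = 26.3%, the remote team 26/70 = 37.1% → the remote team
The remote team wins overall and in every claim group — no reversal.

No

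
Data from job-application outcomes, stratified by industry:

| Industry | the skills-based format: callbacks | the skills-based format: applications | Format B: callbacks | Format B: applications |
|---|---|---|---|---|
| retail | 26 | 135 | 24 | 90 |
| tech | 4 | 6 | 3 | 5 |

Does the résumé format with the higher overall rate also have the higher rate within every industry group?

Retail: the skills-based format 26/135 = 19.3%, Format B 24/90 = 26.7% → Format B
Tech: the skills-based format 4/6 = 66.7%, Format B 3/5 = 60.0% → the skills-based format
Overall: the skills-based format 30/141 = 21.3%, Format B 27/95 = 28.4% → Format B
Neither sweeps: the skills-based format wins 1 of 2 groups, Format B wins 1. Format B wins overall but not every group — no Simpson reversal.

No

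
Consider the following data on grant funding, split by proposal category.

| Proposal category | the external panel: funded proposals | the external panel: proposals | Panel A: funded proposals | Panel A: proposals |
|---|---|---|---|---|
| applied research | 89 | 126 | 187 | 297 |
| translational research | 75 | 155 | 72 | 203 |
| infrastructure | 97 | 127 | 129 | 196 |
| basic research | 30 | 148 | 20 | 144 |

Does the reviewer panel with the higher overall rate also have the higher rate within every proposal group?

Yes

Applied research: the external panel 89/126 = 70.6%, Panel A 187/297 = 63.0% → the external panel
Translational research: the external panel 75/155 = 48.4%, Panel A 72/203 = 35.5% → the external panel
Infrastructure: the external panel 97/127 = 76.4%, Panel A 129/196 = 65.8% → the external panel
Basic research: the external panel 30/148 = 20.3%, Panel A 20/144 = 13.9% → the external panel
Overall: the external panel 291/556 = 52.3%, Panel A 408/840 = 48.6% → the external panel
The external panel wins overall and in every proposal group — no reversal.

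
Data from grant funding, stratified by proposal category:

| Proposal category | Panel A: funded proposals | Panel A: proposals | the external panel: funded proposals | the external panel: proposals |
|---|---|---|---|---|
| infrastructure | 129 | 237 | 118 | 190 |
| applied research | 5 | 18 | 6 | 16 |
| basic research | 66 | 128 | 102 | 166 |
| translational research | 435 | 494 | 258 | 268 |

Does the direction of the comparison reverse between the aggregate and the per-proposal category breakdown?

Infrastructure: Panel A 129/237 = 54.4%, the external panel 118/190 = 62.1% → the external panel
Applied research: Panel A 5/18 = 27.8%, the external panel 6/16 = 37.5% → the external panel
Basic research: Panel A 66/128 = 51.6%, the external panel 102/166 = 61.4% → the external panel
Translational research: Panel A 435/494 = 88.1%, the external panel 258/268 = 96.3% → the external panel
Overall: Panel A 635/877 = 72.4%, the external panel 484/640 = 75.6% → the external panel
The external panel wins overall and in every proposal group — no reversal.

No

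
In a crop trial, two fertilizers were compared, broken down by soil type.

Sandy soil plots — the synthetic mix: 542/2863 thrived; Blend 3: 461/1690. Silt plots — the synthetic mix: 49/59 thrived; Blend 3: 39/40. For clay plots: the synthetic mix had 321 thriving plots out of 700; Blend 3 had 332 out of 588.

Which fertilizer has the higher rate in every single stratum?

Blend 3

Sandy soil: the synthetic mix 542/2863 = 18.9%, Blend 3 461/1690 = 27.3% → Blend 3
Silt: the synthetic mix 49/59 = 83.1%, Blend 3 39/40 = 97.5% → Blend 3
Clay: the synthetic mix 321/700 = 45.9%, Blend 3 332/588 = 56.5% → Blend 3
Blend 3 has the higher rate in all 3 groups.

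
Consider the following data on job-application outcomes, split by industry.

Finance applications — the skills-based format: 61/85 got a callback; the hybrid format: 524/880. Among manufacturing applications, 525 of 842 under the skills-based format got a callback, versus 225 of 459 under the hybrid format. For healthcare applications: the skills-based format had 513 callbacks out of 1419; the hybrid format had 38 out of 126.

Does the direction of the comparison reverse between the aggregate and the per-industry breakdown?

Yes

Finance: the skills-based format 61/85 = 71.8%, the hybrid format 524/880 = 59.5% → the skills-based format
Manufacturing: the skills-based format 525/842 = 62.4%, the hybrid format 225/459 = 49.0% → the skills-based format
Healthcare: the skills-based format 513/1419 = 36.2%, the hybrid format 38/126 = 30.2% → the skills-based format
Overall: the skills-based format 1099/2346 = 46.8%, the hybrid format 787/1465 = 53.7% → the hybrid format
The skills-based format wins each industry group but the hybrid format wins overall — the comparison reverses. The skills-based format's applications skew toward healthcare, which has a lower base rate.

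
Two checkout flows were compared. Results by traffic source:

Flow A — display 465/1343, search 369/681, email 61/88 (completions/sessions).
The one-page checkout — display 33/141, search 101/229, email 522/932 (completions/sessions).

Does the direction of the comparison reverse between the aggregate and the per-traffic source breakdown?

Display: Flow A 465/1343 = 34.6%, the one-page checkout 33/141 = 23.4% → Flow A
Search: Flow A 369/681 = 54.2%, the one-page checkout 101/229 = 44.1% → Flow A
Email: Flow A 61/88 = 69.3%, the one-page checkout 522/932 = 56.0% → Flow A
Overall: Flow A 895/2112 = 42.4%, the one-page checkout 656/1302 = 50.4% → the one-page checkout
Flow A wins each traffic group but the one-page checkout wins overall — the comparison reverses. Flow A's sessions skew toward display, which has a lower base rate.

Yes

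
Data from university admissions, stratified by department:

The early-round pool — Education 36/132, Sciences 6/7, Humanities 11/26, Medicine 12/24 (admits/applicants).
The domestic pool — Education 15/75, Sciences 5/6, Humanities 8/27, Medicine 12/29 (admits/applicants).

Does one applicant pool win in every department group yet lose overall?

No

Education: the early-round pool 36/132 = 27.3%, the domestic pool 15/75 = 20.0% → the early-round pool
Sciences: the early-round pool 6/7 = 85.7%, the domestic pool 5/6 = 83.3% → the early-round pool
Humanities: the early-round pool 11/26 = 42.3%, the domestic pool 8/27 = 29.6% → the early-round pool
Medicine: the early-round pool 12/24 = 50.0%, the domestic pool 12/29 = 41.4% → the early-round pool
Overall: the early-round pool 65/189 = 34.4%, the domestic pool 40/137 = 29.2% → the early-round pool
The early-round pool wins overall and in every department group — no reversal.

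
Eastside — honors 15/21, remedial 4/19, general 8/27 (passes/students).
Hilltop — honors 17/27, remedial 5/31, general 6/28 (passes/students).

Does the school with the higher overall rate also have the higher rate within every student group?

Yes

Honors: Eastside 15/21 = 71.4%, Hilltop 17/27 = 63.0% → Eastside
Remedial: Eastside 4/19 = 21.1%, Hilltop 5/31 = 16.1% → Eastside
General: Eastside 8/27 = 29.6%, Hilltop 6/28 = 21.4% → Eastside
Overall: Eastside 27/67 = 40.3%, Hilltop 28/86 = 32.6% → Eastside
Eastside wins overall and in every student group — no reversal.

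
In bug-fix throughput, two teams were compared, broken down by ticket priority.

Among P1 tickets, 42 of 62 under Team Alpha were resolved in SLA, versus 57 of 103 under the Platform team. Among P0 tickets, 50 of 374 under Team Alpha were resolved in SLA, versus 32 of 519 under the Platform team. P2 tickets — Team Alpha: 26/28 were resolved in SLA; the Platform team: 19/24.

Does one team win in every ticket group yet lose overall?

No

P1: Team Alpha 42/62 = 67.7%, the Platform team 57/103 = 55.3% → Team Alpha
P0: Team Alpha 50/374 = 13.4%, the Platform team 32/519 = 6.2% → Team Alpha
P2: Team Alpha 26/28 = 92.9%, the Platform team 19/24 = 79.2% → Team Alpha
Overall: Team Alpha 118/464 = 25.4%, the Platform team 108/646 = 16.7% → Team Alpha
Team Alpha wins overall and in every ticket group — no reversal.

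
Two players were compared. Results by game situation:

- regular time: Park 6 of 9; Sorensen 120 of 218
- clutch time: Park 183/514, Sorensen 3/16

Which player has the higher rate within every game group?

Park

Regular time: Park 6/9 = 66.7%, Sorensen 120/218 = 55.0% → Park
Clutch time: Park 183/514 = 35.6%, Sorensen 3/16 = 18.8% → Park
Park has the higher rate in both groups.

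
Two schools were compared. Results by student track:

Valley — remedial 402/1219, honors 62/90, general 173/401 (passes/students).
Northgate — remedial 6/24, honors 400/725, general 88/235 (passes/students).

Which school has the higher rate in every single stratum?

Remedial: Valley 402/1219 = 33.0%, Northgate 6/24 = 25.0% → Valley
Honors: Valley 62/90 = 68.9%, Northgate 400/725 = 55.2% → Valley
General: Valley 173/401 = 43.1%, Northgate 88/235 = 37.4% → Valley
Valley has the higher rate in all 3 groups.

Valley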